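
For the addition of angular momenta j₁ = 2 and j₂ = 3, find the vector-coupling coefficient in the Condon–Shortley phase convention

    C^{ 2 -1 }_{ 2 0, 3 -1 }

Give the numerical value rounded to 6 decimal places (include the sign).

j₁+j₂−J=3  J+j₁−j₂=1  J−j₁+j₂=3  j₁+j₂+J+1=8
(j₁±m₁, j₂±m₂, J±M) = (2,2,2,4,1,3)
P² = 36/7
sum k=1..2:
  [1] −1/4 = -1/4
  [2] +1/12 = 1/12
S = -1/6
C² = P²·S² = 1/7 ; C = -0.377964

−√(1/7) ≈ -0.377964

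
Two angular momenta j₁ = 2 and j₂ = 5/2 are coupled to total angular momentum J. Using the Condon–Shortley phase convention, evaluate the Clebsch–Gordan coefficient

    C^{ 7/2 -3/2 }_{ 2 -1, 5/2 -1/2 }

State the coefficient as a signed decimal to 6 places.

−√(2/21) ≈ -0.308607

triangle: 1!*3!*4!/9! = 144/362880
(j±m)!: 1!*3!*2!*3!*2!*5! = 17280
prefactor² = (2J+1)*Δ*N² = 384/7
  k=0: +1/(0!*1!*3!*2!*0!*2!) = 1/24
  k=1: −1/(1!*0!*2!*1!*1!*3!) = -1/12
Σ = -1/24  ⇒  CG² = 384/7*(-1/24)² = 2/21
CG = −√(2/21) = -0.308607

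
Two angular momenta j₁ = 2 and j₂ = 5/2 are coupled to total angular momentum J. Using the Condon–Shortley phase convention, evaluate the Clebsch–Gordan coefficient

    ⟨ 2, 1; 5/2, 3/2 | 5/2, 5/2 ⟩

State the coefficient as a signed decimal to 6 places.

√[6·2!2!3!/8! · 3!1!4!1!5!0!] = √(432/7)
  +(−1)^1/∏(1,1,0,3,2,0)! = -1/12  (running -1/12)
⟨..|..⟩ = √(432/7)·(-1/12) = -0.654654

-0.654654  (= −√(3/7))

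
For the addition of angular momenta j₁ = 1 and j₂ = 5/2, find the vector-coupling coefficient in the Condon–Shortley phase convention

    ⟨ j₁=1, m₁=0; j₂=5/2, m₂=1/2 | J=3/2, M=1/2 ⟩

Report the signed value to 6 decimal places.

−√(2/5) = -0.632456

triangle: 2!*0!*3!/6! = 12/720
(j±m)!: 1!*1!*3!*2!*2!*1! = 24
prefactor² = (2J+1)*Δ*N² = 8/5
  k=1: −1/(1!*1!*0!*2!*0!*1!) = -1/2
Σ = -1/2  ⇒  CG² = 8/5*(-1/2)² = 2/5
CG = −√(2/5) = -0.632456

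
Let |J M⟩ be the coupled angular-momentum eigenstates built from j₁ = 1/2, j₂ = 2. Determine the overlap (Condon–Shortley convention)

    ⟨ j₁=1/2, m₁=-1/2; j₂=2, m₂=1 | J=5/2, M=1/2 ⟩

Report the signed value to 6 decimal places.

triangle: 0!*1!*4!/6! = 24/720
(j±m)!: 0!*1!*3!*1!*3!*2! = 72
prefactor² = (2J+1)*Δ*N² = 72/5
  k=0: +1/(0!*0!*1!*3!*0!*1!) = 1/6
Σ = 1/6  ⇒  CG² = 72/5*1/6² = 2/5
CG = +√(2/5) = +0.632456

+0.632456  (= +√(2/5))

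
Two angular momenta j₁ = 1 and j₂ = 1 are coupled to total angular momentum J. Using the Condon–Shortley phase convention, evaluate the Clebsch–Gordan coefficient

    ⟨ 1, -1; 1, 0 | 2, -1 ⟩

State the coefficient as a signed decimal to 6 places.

triangle: 0!*2!*2!/5! = 4/120
(j±m)!: 0!*2!*1!*1!*1!*3! = 12
prefactor² = (2J+1)*Δ*N² = 2
  k=0: +1/(0!*0!*2!*1!*0!*1!) = 1/2
Σ = 1/2  ⇒  CG² = 2*1/2² = 1/2
CG = +√(1/2) = +0.707107

+0.707107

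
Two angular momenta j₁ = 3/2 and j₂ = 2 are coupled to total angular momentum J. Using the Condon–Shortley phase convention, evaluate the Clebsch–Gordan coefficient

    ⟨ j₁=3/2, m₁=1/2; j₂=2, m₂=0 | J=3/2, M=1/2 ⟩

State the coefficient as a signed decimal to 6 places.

-0.447214

j₁+j₂−J=2  J+j₁−j₂=1  J−j₁+j₂=2  j₁+j₂+J+1=6
(j₁±m₁, j₂±m₂, J±M) = (2,1,2,2,2,1)
P² = 16/45
sum k=0..1:
  [0] +1/4 = 1/4
  [1] −1/1 = -1
S = -3/4
C² = P²·S² = 1/5 ; C = -0.447214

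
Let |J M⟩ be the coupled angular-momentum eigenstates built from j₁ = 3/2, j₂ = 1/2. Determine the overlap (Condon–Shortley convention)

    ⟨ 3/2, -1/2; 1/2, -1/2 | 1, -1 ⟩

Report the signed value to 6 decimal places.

+0.500000  (= +√(1/4))

√[3·1!2!0!/4! · 1!2!0!1!0!2!] = √(1)
  +(−1)^0/∏(0,1,2,0,0,0)! = 1/2  (running 1/2)
⟨..|..⟩ = √(1)·(1/2) = +0.500000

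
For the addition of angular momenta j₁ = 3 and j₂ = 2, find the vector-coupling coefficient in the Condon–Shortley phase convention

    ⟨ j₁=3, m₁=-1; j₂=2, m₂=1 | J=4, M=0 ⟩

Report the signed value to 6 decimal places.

-0.597614  (= −√(5/14))

√[9·1!5!3!/10! · 2!4!3!1!4!4!] = √(10368/35)
  +(−1)^0/∏(0,1,4,3,1,0)! = 1/144  (running 1/144)
  +(−1)^1/∏(1,0,3,2,2,1)! = -1/24  (running -5/144)
⟨..|..⟩ = √(10368/35)·(-5/144) = -0.597614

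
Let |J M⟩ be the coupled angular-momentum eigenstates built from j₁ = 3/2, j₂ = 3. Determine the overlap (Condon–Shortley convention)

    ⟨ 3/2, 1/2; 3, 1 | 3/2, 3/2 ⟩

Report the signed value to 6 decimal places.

-0.338062

triangle: 3!*0!*3!/7! = 36/5040
(j±m)!: 2!*1!*4!*2!*3!*0! = 576
prefactor² = (2J+1)*Δ*N² = 576/35
  k=1: −1/(1!*2!*0!*3!*0!*0!) = -1/12
Σ = -1/12  ⇒  CG² = 576/35*(-1/12)² = 4/35
CG = −√(4/35) = -0.338062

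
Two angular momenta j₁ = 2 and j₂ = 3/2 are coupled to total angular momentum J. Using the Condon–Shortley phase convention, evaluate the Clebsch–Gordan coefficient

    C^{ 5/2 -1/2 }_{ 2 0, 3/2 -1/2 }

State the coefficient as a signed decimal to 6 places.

j₁+j₂−J=1  J+j₁−j₂=3  J−j₁+j₂=2  j₁+j₂+J+1=7
(j₁±m₁, j₂±m₂, J±M) = (2,2,1,2,2,3)
P² = 48/35
sum k=0..1:
  [0] +1/2 = 1/2
  [1] −1/4 = -1/4
S = 1/4
C² = P²·S² = 3/35 ; C = +0.292770

+0.292770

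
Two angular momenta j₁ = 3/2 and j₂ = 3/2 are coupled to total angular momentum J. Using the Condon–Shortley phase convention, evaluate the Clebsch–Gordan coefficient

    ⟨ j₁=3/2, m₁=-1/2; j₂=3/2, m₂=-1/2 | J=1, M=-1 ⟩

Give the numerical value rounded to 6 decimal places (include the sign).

j₁+j₂−J=2  J+j₁−j₂=1  J−j₁+j₂=1  j₁+j₂+J+1=5
(j₁±m₁, j₂±m₂, J±M) = (1,2,1,2,0,2)
P² = 2/5
sum k=1..1:
  [1] −1/1 = -1
S = -1
C² = P²·S² = 2/5 ; C = -0.632456

-0.632456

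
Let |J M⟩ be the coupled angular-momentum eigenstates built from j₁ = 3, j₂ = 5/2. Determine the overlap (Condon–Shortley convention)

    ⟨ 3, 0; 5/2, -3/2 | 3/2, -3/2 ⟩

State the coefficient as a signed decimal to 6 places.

−√(6/35) = -0.414039

triangle: 4!·2!·1!/8! = 48/40320
(j±m)!: 3!·3!·1!·4!·0!·3! = 5184
prefactor² = (2J+1)·Δ·N² = 864/35
  k=1: −1/(1!·3!·2!·0!·0!·1!) = -1/12
Σ = -1/12  ⇒  CG² = 864/35·(-1/12)² = 6/35
CG = −√(6/35) = -0.414039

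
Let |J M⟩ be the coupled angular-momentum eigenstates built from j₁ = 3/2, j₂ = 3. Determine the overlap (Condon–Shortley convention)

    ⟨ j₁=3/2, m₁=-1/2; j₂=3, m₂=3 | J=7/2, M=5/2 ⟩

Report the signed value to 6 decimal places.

triangle: 1!×2!×5!/9! = 240/362880
(j±m)!: 1!×2!×6!×0!×6!×1! = 1036800
prefactor² = (2J+1)×Δ×N² = 38400/7
  k=1: −1/(1!×0!×1!×5!×1!×0!) = -1/120
Σ = -1/120  ⇒  CG² = 38400/7×(-1/120)² = 8/21
CG = −√(8/21) = -0.617213

−√(8/21) ≈ -0.617213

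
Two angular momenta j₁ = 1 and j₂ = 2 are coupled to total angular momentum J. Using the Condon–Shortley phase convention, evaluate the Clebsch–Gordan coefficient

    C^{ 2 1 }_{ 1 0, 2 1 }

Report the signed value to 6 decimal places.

√[5·1!1!3!/6! · 1!1!3!1!3!1!] = √(3/2)
  +(−1)^0/∏(0,1,1,3,0,0)! = 1/6  (running 1/6)
  +(−1)^1/∏(1,0,0,2,1,1)! = -1/2  (running -1/3)
⟨..|..⟩ = √(3/2)·(-1/3) = -0.408248

-0.408248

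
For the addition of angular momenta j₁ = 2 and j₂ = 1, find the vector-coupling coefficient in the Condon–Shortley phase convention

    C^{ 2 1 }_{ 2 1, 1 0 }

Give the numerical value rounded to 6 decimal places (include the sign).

+√(1/6) = +0.408248

j₁+j₂−J=1  J+j₁−j₂=3  J−j₁+j₂=1  j₁+j₂+J+1=6
(j₁±m₁, j₂±m₂, J±M) = (3,1,1,1,3,1)
P² = 3/2
sum k=0..1:
  [0] +1/2 = 1/2
  [1] −1/6 = -1/6
S = 1/3
C² = P²·S² = 1/6 ; C = +0.408248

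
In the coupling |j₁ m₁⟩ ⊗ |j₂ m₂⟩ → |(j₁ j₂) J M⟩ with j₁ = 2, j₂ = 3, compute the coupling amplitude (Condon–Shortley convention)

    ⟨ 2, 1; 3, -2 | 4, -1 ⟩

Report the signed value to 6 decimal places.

triangle: 1!*3!*5!/10! = 720/3628800
(j±m)!: 3!*1!*1!*5!*3!*5! = 518400
prefactor² = (2J+1)*Δ*N² = 6480/7
  k=0: +1/(0!*1!*1!*1!*2!*4!) = 1/48
  k=1: −1/(1!*0!*0!*0!*3!*5!) = -1/720
Σ = 7/360  ⇒  CG² = 6480/7*7/360² = 7/20
CG = +√(7/20) = +0.591608

+0.591608  (= +√(7/20))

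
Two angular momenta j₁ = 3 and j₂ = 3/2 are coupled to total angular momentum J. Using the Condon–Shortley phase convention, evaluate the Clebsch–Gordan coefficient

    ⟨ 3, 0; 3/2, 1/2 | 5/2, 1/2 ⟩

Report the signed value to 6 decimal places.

−√(6/35) ≈ -0.414039

triangle: 2!*4!*1!/8! = 48/40320
(j±m)!: 3!*3!*2!*1!*3!*2! = 864
prefactor² = (2J+1)*Δ*N² = 216/35
  k=1: −1/(1!*1!*2!*1!*2!*0!) = -1/4
  k=2: +1/(2!*0!*1!*0!*3!*1!) = 1/12
Σ = -1/6  ⇒  CG² = 216/35*(-1/6)² = 6/35
CG = −√(6/35) = -0.414039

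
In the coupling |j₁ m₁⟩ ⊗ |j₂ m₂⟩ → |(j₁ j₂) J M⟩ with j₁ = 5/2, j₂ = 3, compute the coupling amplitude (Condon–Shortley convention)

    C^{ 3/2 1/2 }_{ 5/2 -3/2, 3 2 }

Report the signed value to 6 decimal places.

−√(1/21) = -0.218218

√[4·4!1!2!/8! · 1!4!5!1!2!1!] = √(192/7)
  +(−1)^3/∏(3,1,1,2,0,0)! = -1/12  (running -1/12)
  +(−1)^4/∏(4,0,0,1,1,1)! = 1/24  (running -1/24)
⟨..|..⟩ = √(192/7)·(-1/24) = -0.218218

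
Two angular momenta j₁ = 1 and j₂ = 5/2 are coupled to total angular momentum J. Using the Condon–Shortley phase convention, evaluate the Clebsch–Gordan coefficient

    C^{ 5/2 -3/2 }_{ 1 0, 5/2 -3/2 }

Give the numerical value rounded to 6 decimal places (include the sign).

+√(9/35) ≈ +0.507093

√[6·1!1!4!/7! · 1!1!1!4!1!4!] = √(576/35)
  +(−1)^0/∏(0,1,1,1,0,3)! = 1/6  (running 1/6)
  +(−1)^1/∏(1,0,0,0,1,4)! = -1/24  (running 1/8)
⟨..|..⟩ = √(576/35)·(1/8) = +0.507093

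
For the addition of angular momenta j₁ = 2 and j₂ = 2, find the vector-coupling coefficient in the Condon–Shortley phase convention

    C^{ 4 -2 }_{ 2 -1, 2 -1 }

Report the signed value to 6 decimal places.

+0.755929  (= +√(4/7))

triangle: 0!·4!·4!/9! = 576/362880
(j±m)!: 1!·3!·1!·3!·2!·6! = 51840
prefactor² = (2J+1)·Δ·N² = 5184/7
  k=0: +1/(0!·0!·3!·1!·1!·3!) = 1/36
Σ = 1/36  ⇒  CG² = 5184/7·1/36² = 4/7
CG = +√(4/7) = +0.755929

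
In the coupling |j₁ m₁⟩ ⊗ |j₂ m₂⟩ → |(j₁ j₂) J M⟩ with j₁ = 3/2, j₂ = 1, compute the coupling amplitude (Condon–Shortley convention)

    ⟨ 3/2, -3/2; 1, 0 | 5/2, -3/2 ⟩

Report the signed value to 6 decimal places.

+√(2/5) = +0.632456

√[6·0!3!2!/6! · 0!3!1!1!1!4!] = √(72/5)
  +(−1)^0/∏(0,0,3,1,0,1)! = 1/6  (running 1/6)
⟨..|..⟩ = √(72/5)·(1/6) = +0.632456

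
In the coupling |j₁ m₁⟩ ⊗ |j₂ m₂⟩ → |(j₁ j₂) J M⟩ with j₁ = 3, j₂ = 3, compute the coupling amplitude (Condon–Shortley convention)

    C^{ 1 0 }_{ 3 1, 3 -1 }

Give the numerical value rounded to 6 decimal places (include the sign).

√[3·5!1!1!/8! · 4!2!2!4!1!1!] = √(144/7)
  +(−1)^1/∏(1,4,1,1,0,0)! = -1/24  (running -1/24)
  +(−1)^2/∏(2,3,0,0,1,1)! = 1/12  (running 1/24)
⟨..|..⟩ = √(144/7)·(1/24) = +0.188982

+√(1/28) = +0.188982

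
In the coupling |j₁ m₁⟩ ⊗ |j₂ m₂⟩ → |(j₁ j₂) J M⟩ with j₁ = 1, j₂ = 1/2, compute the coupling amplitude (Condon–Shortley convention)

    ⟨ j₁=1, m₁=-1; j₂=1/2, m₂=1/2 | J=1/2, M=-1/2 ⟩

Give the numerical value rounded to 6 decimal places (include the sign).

-0.816497  (= −√(2/3))

j₁+j₂−J=1  J+j₁−j₂=1  J−j₁+j₂=0  j₁+j₂+J+1=3
(j₁±m₁, j₂±m₂, J±M) = (0,2,1,0,0,1)
P² = 2/3
sum k=1..1:
  [1] −1/1 = -1
S = -1
C² = P²·S² = 2/3 ; C = -0.816497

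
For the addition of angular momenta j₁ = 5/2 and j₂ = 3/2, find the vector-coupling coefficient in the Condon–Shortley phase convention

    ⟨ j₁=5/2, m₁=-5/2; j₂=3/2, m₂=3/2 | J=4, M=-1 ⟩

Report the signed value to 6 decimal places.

j₁+j₂−J=0  J+j₁−j₂=5  J−j₁+j₂=3  j₁+j₂+J+1=9
(j₁±m₁, j₂±m₂, J±M) = (0,5,3,0,3,5)
P² = 64800/7
sum k=0..0:
  [0] +1/720 = 1/720
S = 1/720
C² = P²·S² = 1/56 ; C = +0.133631

+√(1/56) = +0.133631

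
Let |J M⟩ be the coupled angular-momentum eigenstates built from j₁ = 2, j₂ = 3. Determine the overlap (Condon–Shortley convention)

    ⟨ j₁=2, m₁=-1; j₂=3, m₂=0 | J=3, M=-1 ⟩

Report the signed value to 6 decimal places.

√[7·2!2!4!/9! · 1!3!3!3!2!4!] = √(96/5)
  +(−1)^1/∏(1,1,2,2,0,2)! = -1/8  (running -1/8)
  +(−1)^2/∏(2,0,1,1,1,3)! = 1/12  (running -1/24)
⟨..|..⟩ = √(96/5)·(-1/24) = -0.182574

-0.182574  (= −√(1/30))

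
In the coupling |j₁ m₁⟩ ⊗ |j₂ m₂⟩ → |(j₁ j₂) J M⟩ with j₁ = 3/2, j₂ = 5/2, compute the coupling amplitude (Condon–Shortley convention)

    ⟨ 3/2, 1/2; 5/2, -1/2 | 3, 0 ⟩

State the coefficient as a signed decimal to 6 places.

triangle: 1!·2!·4!/8! = 48/40320
(j±m)!: 2!·1!·2!·3!·3!·3! = 864
prefactor² = (2J+1)·Δ·N² = 36/5
  k=0: +1/(0!·1!·1!·2!·1!·2!) = 1/4
  k=1: −1/(1!·0!·0!·1!·2!·3!) = -1/12
Σ = 1/6  ⇒  CG² = 36/5·1/6² = 1/5
CG = +√(1/5) = +0.447214

+0.447214  (= +√(1/5))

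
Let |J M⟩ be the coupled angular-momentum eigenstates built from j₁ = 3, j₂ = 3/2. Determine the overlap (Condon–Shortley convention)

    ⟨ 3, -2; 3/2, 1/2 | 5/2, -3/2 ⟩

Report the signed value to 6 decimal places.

+0.267261

j₁+j₂−J=2  J+j₁−j₂=4  J−j₁+j₂=1  j₁+j₂+J+1=8
(j₁±m₁, j₂±m₂, J±M) = (1,5,2,1,1,4)
P² = 288/7
sum k=1..2:
  [1] −1/24 = -1/24
  [2] +1/12 = 1/12
S = 1/24
C² = P²·S² = 1/14 ; C = +0.267261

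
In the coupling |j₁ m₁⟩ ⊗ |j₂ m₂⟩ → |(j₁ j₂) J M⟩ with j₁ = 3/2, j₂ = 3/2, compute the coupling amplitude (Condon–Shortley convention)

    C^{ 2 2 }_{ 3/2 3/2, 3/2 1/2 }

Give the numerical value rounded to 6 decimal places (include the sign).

√[5·1!2!2!/6! · 3!0!2!1!4!0!] = √(8)
  +(−1)^0/∏(0,1,0,2,2,0)! = 1/4  (running 1/4)
⟨..|..⟩ = √(8)·(1/4) = +0.707107

+√(1/2) ≈ +0.707107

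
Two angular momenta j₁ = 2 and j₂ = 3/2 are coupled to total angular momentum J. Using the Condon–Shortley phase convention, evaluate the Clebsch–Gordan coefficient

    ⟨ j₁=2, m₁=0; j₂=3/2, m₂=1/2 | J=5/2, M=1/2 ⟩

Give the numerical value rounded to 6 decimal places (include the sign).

-0.292770  (= −√(3/35))

√[6·1!3!2!/7! · 2!2!2!1!3!2!] = √(48/35)
  +(−1)^0/∏(0,1,2,2,1,0)! = 1/4  (running 1/4)
  +(−1)^1/∏(1,0,1,1,2,1)! = -1/2  (running -1/4)
⟨..|..⟩ = √(48/35)·(-1/4) = -0.292770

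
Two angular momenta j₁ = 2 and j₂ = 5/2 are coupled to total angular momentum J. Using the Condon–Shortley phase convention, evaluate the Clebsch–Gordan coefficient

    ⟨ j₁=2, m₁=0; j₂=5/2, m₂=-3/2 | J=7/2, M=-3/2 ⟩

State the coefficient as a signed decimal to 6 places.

√[8·1!3!4!/9! · 2!2!1!4!2!5!] = √(512/7)
  +(−1)^0/∏(0,1,2,1,1,3)! = 1/12  (running 1/12)
  +(−1)^1/∏(1,0,1,0,2,4)! = -1/48  (running 1/16)
⟨..|..⟩ = √(512/7)·(1/16) = +0.534522

+0.534522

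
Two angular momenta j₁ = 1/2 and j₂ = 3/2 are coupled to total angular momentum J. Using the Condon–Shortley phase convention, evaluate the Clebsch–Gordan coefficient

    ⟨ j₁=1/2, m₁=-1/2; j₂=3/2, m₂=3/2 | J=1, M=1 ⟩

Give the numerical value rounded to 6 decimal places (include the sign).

√[3·1!0!2!/4! · 0!1!3!0!2!0!] = √(3)
  +(−1)^1/∏(1,0,0,2,0,0)! = -1/2  (running -1/2)
⟨..|..⟩ = √(3)·(-1/2) = -0.866025

-0.866025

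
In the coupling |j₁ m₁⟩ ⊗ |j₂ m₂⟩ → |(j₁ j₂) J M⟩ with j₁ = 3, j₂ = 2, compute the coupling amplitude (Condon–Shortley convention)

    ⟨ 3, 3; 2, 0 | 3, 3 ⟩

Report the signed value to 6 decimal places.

triangle: 2!*4!*2!/9! = 96/362880
(j±m)!: 6!*0!*2!*2!*6!*0! = 2073600
prefactor² = (2J+1)*Δ*N² = 3840
  k=0: +1/(0!*2!*0!*2!*4!*0!) = 1/96
Σ = 1/96  ⇒  CG² = 3840*1/96² = 5/12
CG = +√(5/12) = +0.645497

+0.645497  (= +√(5/12))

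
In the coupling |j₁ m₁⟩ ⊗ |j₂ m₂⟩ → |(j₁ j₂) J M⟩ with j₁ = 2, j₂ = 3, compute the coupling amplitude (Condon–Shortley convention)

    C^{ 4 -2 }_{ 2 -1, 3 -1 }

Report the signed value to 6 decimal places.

−√(1/28) ≈ -0.188982

j₁+j₂−J=1  J+j₁−j₂=3  J−j₁+j₂=5  j₁+j₂+J+1=10
(j₁±m₁, j₂±m₂, J±M) = (1,3,2,4,2,6)
P² = 5184/7
sum k=0..1:
  [0] +1/72 = 1/72
  [1] −1/48 = -1/48
S = -1/144
C² = P²·S² = 1/28 ; C = -0.188982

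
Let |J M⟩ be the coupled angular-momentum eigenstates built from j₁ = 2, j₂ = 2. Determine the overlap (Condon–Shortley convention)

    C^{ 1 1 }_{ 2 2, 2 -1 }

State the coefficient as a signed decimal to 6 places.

√[3·3!1!1!/6! · 4!0!1!3!2!0!] = √(36/5)
  +(−1)^0/∏(0,3,0,1,1,0)! = 1/6  (running 1/6)
⟨..|..⟩ = √(36/5)·(1/6) = +0.447214

+0.447214  (= +√(1/5))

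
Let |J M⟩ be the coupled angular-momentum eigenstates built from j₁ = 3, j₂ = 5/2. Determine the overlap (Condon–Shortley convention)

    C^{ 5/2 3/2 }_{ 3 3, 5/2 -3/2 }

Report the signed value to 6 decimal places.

triangle: 3!×3!×2!/9! = 72/362880
(j±m)!: 6!×0!×1!×4!×4!×1! = 414720
prefactor² = (2J+1)×Δ×N² = 3456/7
  k=0: +1/(0!×3!×0!×1!×3!×1!) = 1/36
Σ = 1/36  ⇒  CG² = 3456/7×1/36² = 8/21
CG = +√(8/21) = +0.617213

+0.617213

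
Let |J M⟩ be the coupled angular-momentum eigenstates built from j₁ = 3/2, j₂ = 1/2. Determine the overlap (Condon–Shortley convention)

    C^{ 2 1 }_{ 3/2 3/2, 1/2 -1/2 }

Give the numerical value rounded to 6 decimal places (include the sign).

+0.500000  (= +√(1/4))

triangle: 0!*3!*1!/5! = 6/120
(j±m)!: 3!*0!*0!*1!*3!*1! = 36
prefactor² = (2J+1)*Δ*N² = 9
  k=0: +1/(0!*0!*0!*0!*3!*1!) = 1/6
Σ = 1/6  ⇒  CG² = 9*1/6² = 1/4
CG = +√(1/4) = +0.500000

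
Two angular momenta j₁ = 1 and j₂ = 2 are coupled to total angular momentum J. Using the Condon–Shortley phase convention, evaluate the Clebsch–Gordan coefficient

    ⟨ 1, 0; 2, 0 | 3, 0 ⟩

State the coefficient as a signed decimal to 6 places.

+0.774597  (= +√(3/5))

√[7·0!2!4!/7! · 1!1!2!2!3!3!] = √(48/5)
  +(−1)^0/∏(0,0,1,2,1,2)! = 1/4  (running 1/4)
⟨..|..⟩ = √(48/5)·(1/4) = +0.774597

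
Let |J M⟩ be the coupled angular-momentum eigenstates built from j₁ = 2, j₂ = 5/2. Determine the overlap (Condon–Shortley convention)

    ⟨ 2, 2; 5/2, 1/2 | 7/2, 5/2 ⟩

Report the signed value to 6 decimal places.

j₁+j₂−J=1  J+j₁−j₂=3  J−j₁+j₂=4  j₁+j₂+J+1=9
(j₁±m₁, j₂±m₂, J±M) = (4,0,3,2,6,1)
P² = 4608/7
sum k=0..0:
  [0] +1/36 = 1/36
S = 1/36
C² = P²·S² = 32/63 ; C = +0.712697

+0.712697  (= +√(32/63))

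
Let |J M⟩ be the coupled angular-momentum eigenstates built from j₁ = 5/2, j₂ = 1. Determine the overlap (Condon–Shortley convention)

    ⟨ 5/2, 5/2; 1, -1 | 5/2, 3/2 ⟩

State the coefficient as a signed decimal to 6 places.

triangle: 1!·4!·1!/7! = 24/5040
(j±m)!: 5!·0!·0!·2!·4!·1! = 5760
prefactor² = (2J+1)·Δ·N² = 1152/7
  k=0: +1/(0!·1!·0!·0!·4!·1!) = 1/24
Σ = 1/24  ⇒  CG² = 1152/7·1/24² = 2/7
CG = +√(2/7) = +0.534522

+0.534522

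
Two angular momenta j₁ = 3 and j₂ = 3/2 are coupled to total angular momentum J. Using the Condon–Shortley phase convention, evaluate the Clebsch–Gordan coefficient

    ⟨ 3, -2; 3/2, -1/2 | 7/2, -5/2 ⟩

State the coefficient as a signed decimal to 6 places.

√[8·1!5!2!/9! · 1!5!1!2!1!6!] = √(6400/7)
  +(−1)^0/∏(0,1,5,1,0,1)! = 1/120  (running 1/120)
  +(−1)^1/∏(1,0,4,0,1,2)! = -1/48  (running -1/80)
⟨..|..⟩ = √(6400/7)·(-1/80) = -0.377964

-0.377964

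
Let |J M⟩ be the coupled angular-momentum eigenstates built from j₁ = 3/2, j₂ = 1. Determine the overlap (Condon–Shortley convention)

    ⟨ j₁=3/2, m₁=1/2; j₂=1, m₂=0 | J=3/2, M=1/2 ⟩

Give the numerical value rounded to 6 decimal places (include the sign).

triangle: 1!*2!*1!/5! = 2/120
(j±m)!: 2!*1!*1!*1!*2!*1! = 4
prefactor² = (2J+1)*Δ*N² = 4/15
  k=0: +1/(0!*1!*1!*1!*1!*0!) = 1
  k=1: −1/(1!*0!*0!*0!*2!*1!) = -1/2
Σ = 1/2  ⇒  CG² = 4/15*1/2² = 1/15
CG = +√(1/15) = +0.258199

+0.258199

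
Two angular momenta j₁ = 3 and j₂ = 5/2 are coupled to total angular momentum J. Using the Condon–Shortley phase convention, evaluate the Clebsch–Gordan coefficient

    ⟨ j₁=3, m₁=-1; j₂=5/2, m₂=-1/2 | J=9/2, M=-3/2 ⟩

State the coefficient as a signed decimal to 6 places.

j₁+j₂−J=1  J+j₁−j₂=5  J−j₁+j₂=4  j₁+j₂+J+1=11
(j₁±m₁, j₂±m₂, J±M) = (2,4,2,3,3,6)
P² = 138240/77
sum k=0..1:
  [0] +1/96 = 1/96
  [1] −1/72 = -1/72
S = -1/288
C² = P²·S² = 5/231 ; C = -0.147122

−√(5/231) ≈ -0.147122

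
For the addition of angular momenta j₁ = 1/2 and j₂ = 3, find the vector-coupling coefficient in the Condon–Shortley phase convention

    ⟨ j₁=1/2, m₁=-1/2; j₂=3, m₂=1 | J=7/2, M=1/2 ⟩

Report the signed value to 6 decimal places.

+0.654654

j₁+j₂−J=0  J+j₁−j₂=1  J−j₁+j₂=6  j₁+j₂+J+1=8
(j₁±m₁, j₂±m₂, J±M) = (0,1,4,2,4,3)
P² = 6912/7
sum k=0..0:
  [0] +1/48 = 1/48
S = 1/48
C² = P²·S² = 3/7 ; C = +0.654654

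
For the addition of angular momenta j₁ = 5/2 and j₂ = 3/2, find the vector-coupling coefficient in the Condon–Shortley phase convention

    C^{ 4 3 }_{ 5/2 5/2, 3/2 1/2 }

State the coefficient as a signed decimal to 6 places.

+0.612372

√[9·0!5!3!/9! · 5!0!2!1!7!1!] = √(21600)
  +(−1)^0/∏(0,0,0,2,5,1)! = 1/240  (running 1/240)
⟨..|..⟩ = √(21600)·(1/240) = +0.612372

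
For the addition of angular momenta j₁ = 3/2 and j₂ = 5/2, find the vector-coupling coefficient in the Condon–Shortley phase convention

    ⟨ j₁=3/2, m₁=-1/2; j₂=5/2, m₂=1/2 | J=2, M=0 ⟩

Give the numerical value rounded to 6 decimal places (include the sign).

−√(1/14) = -0.267261

√[5·2!1!3!/7! · 1!2!3!2!2!2!] = √(8/7)
  +(−1)^1/∏(1,1,1,2,0,1)! = -1/2  (running -1/2)
  +(−1)^2/∏(2,0,0,1,1,2)! = 1/4  (running -1/4)
⟨..|..⟩ = √(8/7)·(-1/4) = -0.267261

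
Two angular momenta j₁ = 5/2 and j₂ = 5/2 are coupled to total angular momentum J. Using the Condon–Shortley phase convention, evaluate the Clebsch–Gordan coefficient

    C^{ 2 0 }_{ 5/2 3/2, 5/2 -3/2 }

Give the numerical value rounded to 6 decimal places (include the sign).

+√(1/84) ≈ +0.109109

triangle: 3!·2!·2!/8! = 24/40320
(j±m)!: 4!·1!·1!·4!·2!·2! = 2304
prefactor² = (2J+1)·Δ·N² = 48/7
  k=0: +1/(0!·3!·1!·1!·1!·1!) = 1/6
  k=1: −1/(1!·2!·0!·0!·2!·2!) = -1/8
Σ = 1/24  ⇒  CG² = 48/7·1/24² = 1/84
CG = +√(1/84) = +0.109109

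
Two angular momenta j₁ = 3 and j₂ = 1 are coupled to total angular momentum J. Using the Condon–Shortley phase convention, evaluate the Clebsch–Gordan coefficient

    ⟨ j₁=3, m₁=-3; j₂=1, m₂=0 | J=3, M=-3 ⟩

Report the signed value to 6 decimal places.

√[7·1!5!1!/8! · 0!6!1!1!0!6!] = √(10800)
  +(−1)^1/∏(1,0,5,0,0,1)! = -1/120  (running -1/120)
⟨..|..⟩ = √(10800)·(-1/120) = -0.866025

−√(3/4) = -0.866025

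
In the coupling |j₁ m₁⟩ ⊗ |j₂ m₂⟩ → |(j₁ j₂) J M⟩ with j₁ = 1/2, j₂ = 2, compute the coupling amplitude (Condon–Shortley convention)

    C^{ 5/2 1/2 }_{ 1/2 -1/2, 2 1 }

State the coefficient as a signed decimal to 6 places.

+√(2/5) ≈ +0.632456

j₁+j₂−J=0  J+j₁−j₂=1  J−j₁+j₂=4  j₁+j₂+J+1=6
(j₁±m₁, j₂±m₂, J±M) = (0,1,3,1,3,2)
P² = 72/5
sum k=0..0:
  [0] +1/6 = 1/6
S = 1/6
C² = P²·S² = 2/5 ; C = +0.632456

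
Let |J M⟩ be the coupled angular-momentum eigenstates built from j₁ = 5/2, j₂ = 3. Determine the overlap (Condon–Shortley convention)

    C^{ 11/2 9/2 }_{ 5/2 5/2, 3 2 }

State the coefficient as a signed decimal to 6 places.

√[12·0!5!6!/12! · 5!0!5!1!10!1!] = √(1244160000/11)
  +(−1)^0/∏(0,0,0,5,5,1)! = 1/14400  (running 1/14400)
⟨..|..⟩ = √(1244160000/11)·(1/14400) = +0.738549

+√(6/11) ≈ +0.738549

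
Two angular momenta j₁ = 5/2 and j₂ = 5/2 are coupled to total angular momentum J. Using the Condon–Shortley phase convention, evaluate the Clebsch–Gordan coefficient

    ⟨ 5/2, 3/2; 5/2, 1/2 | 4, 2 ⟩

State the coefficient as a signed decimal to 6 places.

+√(5/28) ≈ +0.422577

triangle: 1!·4!·4!/10! = 576/3628800
(j±m)!: 4!·1!·3!·2!·6!·2! = 414720
prefactor² = (2J+1)·Δ·N² = 20736/35
  k=0: +1/(0!·1!·1!·3!·3!·1!) = 1/36
  k=1: −1/(1!·0!·0!·2!·4!·2!) = -1/96
Σ = 5/288  ⇒  CG² = 20736/35·5/288² = 5/28
CG = +√(5/28) = +0.422577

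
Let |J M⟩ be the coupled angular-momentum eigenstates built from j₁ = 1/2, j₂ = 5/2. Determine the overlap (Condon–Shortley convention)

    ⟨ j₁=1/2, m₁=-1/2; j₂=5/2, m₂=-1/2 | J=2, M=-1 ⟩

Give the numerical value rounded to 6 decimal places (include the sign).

-0.577350  (= −√(1/3))

triangle: 1!·0!·4!/6! = 24/720
(j±m)!: 0!·1!·2!·3!·1!·3! = 72
prefactor² = (2J+1)·Δ·N² = 12
  k=1: −1/(1!·0!·0!·1!·0!·3!) = -1/6
Σ = -1/6  ⇒  CG² = 12·(-1/6)² = 1/3
CG = −√(1/3) = -0.577350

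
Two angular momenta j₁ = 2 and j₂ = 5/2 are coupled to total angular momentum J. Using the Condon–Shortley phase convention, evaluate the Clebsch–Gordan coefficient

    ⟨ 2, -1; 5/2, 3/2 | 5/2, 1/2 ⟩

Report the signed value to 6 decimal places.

+√(6/35) = +0.414039

√[6·2!2!3!/8! · 1!3!4!1!3!2!] = √(216/35)
  +(−1)^1/∏(1,1,2,3,0,0)! = -1/12  (running -1/12)
  +(−1)^2/∏(2,0,1,2,1,1)! = 1/4  (running 1/6)
⟨..|..⟩ = √(216/35)·(1/6) = +0.414039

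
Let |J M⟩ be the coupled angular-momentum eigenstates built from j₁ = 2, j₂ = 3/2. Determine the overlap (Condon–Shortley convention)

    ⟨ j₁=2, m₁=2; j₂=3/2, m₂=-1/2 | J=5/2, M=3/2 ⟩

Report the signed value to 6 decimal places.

triangle: 1!·3!·2!/7! = 12/5040
(j±m)!: 4!·0!·1!·2!·4!·1! = 1152
prefactor² = (2J+1)·Δ·N² = 576/35
  k=0: +1/(0!·1!·0!·1!·3!·1!) = 1/6
Σ = 1/6  ⇒  CG² = 576/35·1/6² = 16/35
CG = +√(16/35) = +0.676123

+√(16/35) ≈ +0.676123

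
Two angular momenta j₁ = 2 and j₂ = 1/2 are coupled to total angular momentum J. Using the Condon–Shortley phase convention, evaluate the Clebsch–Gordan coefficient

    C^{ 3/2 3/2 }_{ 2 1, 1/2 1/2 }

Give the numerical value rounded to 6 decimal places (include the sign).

−√(1/5) ≈ -0.447214

√[4·1!3!0!/5! · 3!1!1!0!3!0!] = √(36/5)
  +(−1)^1/∏(1,0,0,0,3,0)! = -1/6  (running -1/6)
⟨..|..⟩ = √(36/5)·(-1/6) = -0.447214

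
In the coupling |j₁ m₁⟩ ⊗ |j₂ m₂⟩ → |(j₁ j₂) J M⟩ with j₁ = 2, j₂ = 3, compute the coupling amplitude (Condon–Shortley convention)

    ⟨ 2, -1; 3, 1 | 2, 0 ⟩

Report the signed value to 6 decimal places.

j₁+j₂−J=3  J+j₁−j₂=1  J−j₁+j₂=3  j₁+j₂+J+1=8
(j₁±m₁, j₂±m₂, J±M) = (1,3,4,2,2,2)
P² = 36/7
sum k=2..3:
  [2] +1/4 = 1/4
  [3] −1/12 = -1/12
S = 1/6
C² = P²·S² = 1/7 ; C = +0.377964

+√(1/7) = +0.377964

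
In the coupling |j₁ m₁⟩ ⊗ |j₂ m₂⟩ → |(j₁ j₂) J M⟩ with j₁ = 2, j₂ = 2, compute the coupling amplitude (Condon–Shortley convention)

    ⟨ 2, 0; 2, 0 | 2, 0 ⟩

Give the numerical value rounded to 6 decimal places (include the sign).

√[5·2!2!2!/7! · 2!2!2!2!2!2!] = √(32/63)
  +(−1)^0/∏(0,2,2,2,0,0)! = 1/8  (running 1/8)
  +(−1)^1/∏(1,1,1,1,1,1)! = -1  (running -7/8)
  +(−1)^2/∏(2,0,0,0,2,2)! = 1/8  (running -3/4)
⟨..|..⟩ = √(32/63)·(-3/4) = -0.534522

−√(2/7) ≈ -0.534522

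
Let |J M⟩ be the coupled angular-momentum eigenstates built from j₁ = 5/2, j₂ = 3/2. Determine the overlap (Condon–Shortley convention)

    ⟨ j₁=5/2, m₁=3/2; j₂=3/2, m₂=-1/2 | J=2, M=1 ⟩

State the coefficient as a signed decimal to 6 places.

+√(1/42) = +0.154303

triangle: 2!×3!×1!/7! = 12/5040
(j±m)!: 4!×1!×1!×2!×3!×1! = 288
prefactor² = (2J+1)×Δ×N² = 24/7
  k=0: +1/(0!×2!×1!×1!×2!×0!) = 1/4
  k=1: −1/(1!×1!×0!×0!×3!×1!) = -1/6
Σ = 1/12  ⇒  CG² = 24/7×1/12² = 1/42
CG = +√(1/42) = +0.154303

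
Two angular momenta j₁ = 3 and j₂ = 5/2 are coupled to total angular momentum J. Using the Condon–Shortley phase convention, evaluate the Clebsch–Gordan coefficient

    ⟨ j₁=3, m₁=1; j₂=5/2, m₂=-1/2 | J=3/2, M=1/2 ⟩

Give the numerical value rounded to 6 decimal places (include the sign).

−√(1/105) = -0.097590

j₁+j₂−J=4  J+j₁−j₂=2  J−j₁+j₂=1  j₁+j₂+J+1=8
(j₁±m₁, j₂±m₂, J±M) = (4,2,2,3,2,1)
P² = 192/35
sum k=1..2:
  [1] −1/6 = -1/6
  [2] +1/8 = 1/8
S = -1/24
C² = P²·S² = 1/105 ; C = -0.097590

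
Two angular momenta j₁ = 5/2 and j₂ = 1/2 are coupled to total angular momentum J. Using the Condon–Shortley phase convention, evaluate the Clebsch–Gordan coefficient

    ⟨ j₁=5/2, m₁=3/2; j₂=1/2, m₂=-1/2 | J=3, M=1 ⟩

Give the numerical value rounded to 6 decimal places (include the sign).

triangle: 0!·5!·1!/7! = 120/5040
(j±m)!: 4!·1!·0!·1!·4!·2! = 1152
prefactor² = (2J+1)·Δ·N² = 192
  k=0: +1/(0!·0!·1!·0!·4!·1!) = 1/24
Σ = 1/24  ⇒  CG² = 192·1/24² = 1/3
CG = +√(1/3) = +0.577350

+√(1/3) = +0.577350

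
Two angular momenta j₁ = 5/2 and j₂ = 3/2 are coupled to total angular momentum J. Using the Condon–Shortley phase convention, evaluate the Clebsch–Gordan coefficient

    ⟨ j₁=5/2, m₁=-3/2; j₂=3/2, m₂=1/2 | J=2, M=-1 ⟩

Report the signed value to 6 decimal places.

+0.154303

√[5·2!3!1!/7! · 1!4!2!1!1!3!] = √(24/7)
  +(−1)^1/∏(1,1,3,1,0,0)! = -1/6  (running -1/6)
  +(−1)^2/∏(2,0,2,0,1,1)! = 1/4  (running 1/12)
⟨..|..⟩ = √(24/7)·(1/12) = +0.154303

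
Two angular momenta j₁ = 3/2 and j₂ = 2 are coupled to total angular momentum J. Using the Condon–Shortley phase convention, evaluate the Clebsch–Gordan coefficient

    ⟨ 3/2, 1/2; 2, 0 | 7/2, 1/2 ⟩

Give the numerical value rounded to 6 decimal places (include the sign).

+√(18/35) ≈ +0.717137

j₁+j₂−J=0  J+j₁−j₂=3  J−j₁+j₂=4  j₁+j₂+J+1=8
(j₁±m₁, j₂±m₂, J±M) = (2,1,2,2,4,3)
P² = 1152/35
sum k=0..0:
  [0] +1/8 = 1/8
S = 1/8
C² = P²·S² = 18/35 ; C = +0.717137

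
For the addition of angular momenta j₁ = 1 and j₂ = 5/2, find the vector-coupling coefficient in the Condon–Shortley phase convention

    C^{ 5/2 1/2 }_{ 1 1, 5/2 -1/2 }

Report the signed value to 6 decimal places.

√[6·1!1!4!/7! · 2!0!2!3!3!2!] = √(288/35)
  +(−1)^0/∏(0,1,0,2,1,2)! = 1/4  (running 1/4)
⟨..|..⟩ = √(288/35)·(1/4) = +0.717137

+0.717137  (= +√(18/35))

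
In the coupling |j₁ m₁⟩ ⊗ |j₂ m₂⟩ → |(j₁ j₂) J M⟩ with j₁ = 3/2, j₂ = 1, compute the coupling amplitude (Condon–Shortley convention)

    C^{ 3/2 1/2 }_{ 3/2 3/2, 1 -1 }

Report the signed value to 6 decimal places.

+0.632456

j₁+j₂−J=1  J+j₁−j₂=2  J−j₁+j₂=1  j₁+j₂+J+1=5
(j₁±m₁, j₂±m₂, J±M) = (3,0,0,2,2,1)
P² = 8/5
sum k=0..0:
  [0] +1/2 = 1/2
S = 1/2
C² = P²·S² = 2/5 ; C = +0.632456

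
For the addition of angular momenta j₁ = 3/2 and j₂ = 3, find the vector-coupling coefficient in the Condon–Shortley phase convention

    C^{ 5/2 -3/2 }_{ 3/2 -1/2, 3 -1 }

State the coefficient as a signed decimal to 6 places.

−√(7/20) = -0.591608

j₁+j₂−J=2  J+j₁−j₂=1  J−j₁+j₂=4  j₁+j₂+J+1=8
(j₁±m₁, j₂±m₂, J±M) = (1,2,2,4,1,4)
P² = 576/35
sum k=1..2:
  [1] −1/6 = -1/6
  [2] +1/48 = 1/48
S = -7/48
C² = P²·S² = 7/20 ; C = -0.591608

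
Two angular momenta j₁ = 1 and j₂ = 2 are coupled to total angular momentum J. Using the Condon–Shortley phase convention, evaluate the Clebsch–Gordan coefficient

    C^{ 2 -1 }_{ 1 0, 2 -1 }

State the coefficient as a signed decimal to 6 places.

j₁+j₂−J=1  J+j₁−j₂=1  J−j₁+j₂=3  j₁+j₂+J+1=6
(j₁±m₁, j₂±m₂, J±M) = (1,1,1,3,1,3)
P² = 3/2
sum k=0..1:
  [0] +1/2 = 1/2
  [1] −1/6 = -1/6
S = 1/3
C² = P²·S² = 1/6 ; C = +0.408248

+√(1/6) = +0.408248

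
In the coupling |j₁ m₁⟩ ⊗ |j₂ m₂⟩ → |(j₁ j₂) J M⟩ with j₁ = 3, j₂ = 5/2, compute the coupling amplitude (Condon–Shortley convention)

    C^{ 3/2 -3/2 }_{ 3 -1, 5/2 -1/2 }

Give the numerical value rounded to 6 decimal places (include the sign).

+√(9/35) ≈ +0.507093

√[4·4!2!1!/8! · 2!4!2!3!0!3!] = √(576/35)
  +(−1)^2/∏(2,2,2,0,0,1)! = 1/8  (running 1/8)
⟨..|..⟩ = √(576/35)·(1/8) = +0.507093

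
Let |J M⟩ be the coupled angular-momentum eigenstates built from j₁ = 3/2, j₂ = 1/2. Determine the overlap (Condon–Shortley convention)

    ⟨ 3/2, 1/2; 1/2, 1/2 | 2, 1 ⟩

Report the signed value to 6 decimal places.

+√(3/4) ≈ +0.866025

triangle: 0!*3!*1!/5! = 6/120
(j±m)!: 2!*1!*1!*0!*3!*1! = 12
prefactor² = (2J+1)*Δ*N² = 3
  k=0: +1/(0!*0!*1!*1!*2!*0!) = 1/2
Σ = 1/2  ⇒  CG² = 3*1/2² = 3/4
CG = +√(3/4) = +0.866025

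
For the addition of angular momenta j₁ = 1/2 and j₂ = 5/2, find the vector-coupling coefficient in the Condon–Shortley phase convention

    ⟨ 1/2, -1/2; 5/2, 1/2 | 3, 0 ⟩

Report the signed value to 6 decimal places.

+0.707107

triangle: 0!×1!×5!/7! = 120/5040
(j±m)!: 0!×1!×3!×2!×3!×3! = 432
prefactor² = (2J+1)×Δ×N² = 72
  k=0: +1/(0!×0!×1!×3!×0!×2!) = 1/12
Σ = 1/12  ⇒  CG² = 72×1/12² = 1/2
CG = +√(1/2) = +0.707107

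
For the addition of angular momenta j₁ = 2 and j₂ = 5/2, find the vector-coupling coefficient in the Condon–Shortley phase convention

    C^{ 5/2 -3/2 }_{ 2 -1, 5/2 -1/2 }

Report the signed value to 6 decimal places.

−√(6/35) ≈ -0.414039

√[6·2!2!3!/8! · 1!3!2!3!1!4!] = √(216/35)
  +(−1)^1/∏(1,1,2,1,0,2)! = -1/4  (running -1/4)
  +(−1)^2/∏(2,0,1,0,1,3)! = 1/12  (running -1/6)
⟨..|..⟩ = √(216/35)·(-1/6) = -0.414039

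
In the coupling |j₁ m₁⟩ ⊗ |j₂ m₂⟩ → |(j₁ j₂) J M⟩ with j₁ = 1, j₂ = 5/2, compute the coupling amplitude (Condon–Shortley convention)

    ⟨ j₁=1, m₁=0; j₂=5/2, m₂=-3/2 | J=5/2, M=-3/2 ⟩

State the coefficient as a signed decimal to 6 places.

+√(9/35) ≈ +0.507093

j₁+j₂−J=1  J+j₁−j₂=1  J−j₁+j₂=4  j₁+j₂+J+1=7
(j₁±m₁, j₂±m₂, J±M) = (1,1,1,4,1,4)
P² = 576/35
sum k=0..1:
  [0] +1/6 = 1/6
  [1] −1/24 = -1/24
S = 1/8
C² = P²·S² = 9/35 ; C = +0.507093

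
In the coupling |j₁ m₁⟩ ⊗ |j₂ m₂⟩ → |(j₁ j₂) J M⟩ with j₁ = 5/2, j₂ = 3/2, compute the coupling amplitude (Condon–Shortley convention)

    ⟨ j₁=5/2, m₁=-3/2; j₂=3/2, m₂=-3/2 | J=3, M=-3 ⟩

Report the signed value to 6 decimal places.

j₁+j₂−J=1  J+j₁−j₂=4  J−j₁+j₂=2  j₁+j₂+J+1=8
(j₁±m₁, j₂±m₂, J±M) = (1,4,0,3,0,6)
P² = 864
sum k=0..0:
  [0] +1/48 = 1/48
S = 1/48
C² = P²·S² = 3/8 ; C = +0.612372

+√(3/8) ≈ +0.612372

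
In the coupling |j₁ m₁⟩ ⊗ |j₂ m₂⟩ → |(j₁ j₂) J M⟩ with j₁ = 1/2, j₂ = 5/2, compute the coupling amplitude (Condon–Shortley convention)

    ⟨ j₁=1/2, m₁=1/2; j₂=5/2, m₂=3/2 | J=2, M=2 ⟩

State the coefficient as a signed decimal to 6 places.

√[5·1!0!4!/6! · 1!0!4!1!4!0!] = √(96)
  +(−1)^0/∏(0,1,0,4,0,0)! = 1/24  (running 1/24)
⟨..|..⟩ = √(96)·(1/24) = +0.408248

+√(1/6) ≈ +0.408248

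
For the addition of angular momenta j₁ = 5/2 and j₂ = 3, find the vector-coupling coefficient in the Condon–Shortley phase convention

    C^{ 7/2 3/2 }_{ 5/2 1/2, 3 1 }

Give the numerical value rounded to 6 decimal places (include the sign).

−√(5/21) = -0.487950

j₁+j₂−J=2  J+j₁−j₂=3  J−j₁+j₂=4  j₁+j₂+J+1=10
(j₁±m₁, j₂±m₂, J±M) = (3,2,4,2,5,2)
P² = 3072/35
sum k=0..2:
  [0] +1/96 = 1/96
  [1] −1/12 = -1/12
  [2] +1/48 = 1/48
S = -5/96
C² = P²·S² = 5/21 ; C = -0.487950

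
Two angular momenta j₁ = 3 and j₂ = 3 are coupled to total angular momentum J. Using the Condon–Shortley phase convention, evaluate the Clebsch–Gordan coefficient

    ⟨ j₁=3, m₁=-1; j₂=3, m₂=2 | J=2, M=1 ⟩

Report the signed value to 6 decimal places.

triangle: 4!·2!·2!/9! = 96/362880
(j±m)!: 2!·4!·5!·1!·3!·1! = 34560
prefactor² = (2J+1)·Δ·N² = 320/7
  k=3: −1/(3!·1!·1!·2!·1!·0!) = -1/12
  k=4: +1/(4!·0!·0!·1!·2!·1!) = 1/48
Σ = -1/16  ⇒  CG² = 320/7·(-1/16)² = 5/28
CG = −√(5/28) = -0.422577

−√(5/28) = -0.422577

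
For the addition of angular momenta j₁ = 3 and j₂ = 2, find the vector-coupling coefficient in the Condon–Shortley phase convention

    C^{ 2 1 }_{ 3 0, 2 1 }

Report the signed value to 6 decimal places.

triangle: 3!×3!×1!/8! = 36/40320
(j±m)!: 3!×3!×3!×1!×3!×1! = 1296
prefactor² = (2J+1)×Δ×N² = 81/14
  k=2: +1/(2!×1!×1!×1!×2!×0!) = 1/4
  k=3: −1/(3!×0!×0!×0!×3!×1!) = -1/36
Σ = 2/9  ⇒  CG² = 81/14×2/9² = 2/7
CG = +√(2/7) = +0.534522

+0.534522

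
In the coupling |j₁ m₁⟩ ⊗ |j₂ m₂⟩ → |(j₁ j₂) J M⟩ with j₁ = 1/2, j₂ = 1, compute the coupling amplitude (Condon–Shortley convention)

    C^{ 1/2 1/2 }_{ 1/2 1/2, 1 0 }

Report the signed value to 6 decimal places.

triangle: 1!·0!·1!/3! = 1/6
(j±m)!: 1!·0!·1!·1!·1!·0! = 1
prefactor² = (2J+1)·Δ·N² = 1/3
  k=0: +1/(0!·1!·0!·1!·0!·0!) = 1
Σ = 1  ⇒  CG² = 1/3·1² = 1/3
CG = +√(1/3) = +0.577350

+0.577350  (= +√(1/3))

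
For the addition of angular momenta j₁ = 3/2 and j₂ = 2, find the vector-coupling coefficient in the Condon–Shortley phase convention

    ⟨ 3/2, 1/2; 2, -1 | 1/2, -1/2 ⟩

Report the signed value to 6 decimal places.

−√(3/10) ≈ -0.547723

triangle: 3!·0!·1!/5! = 6/120
(j±m)!: 2!·1!·1!·3!·0!·1! = 12
prefactor² = (2J+1)·Δ·N² = 6/5
  k=1: −1/(1!·2!·0!·0!·0!·1!) = -1/2
Σ = -1/2  ⇒  CG² = 6/5·(-1/2)² = 3/10
CG = −√(3/10) = -0.547723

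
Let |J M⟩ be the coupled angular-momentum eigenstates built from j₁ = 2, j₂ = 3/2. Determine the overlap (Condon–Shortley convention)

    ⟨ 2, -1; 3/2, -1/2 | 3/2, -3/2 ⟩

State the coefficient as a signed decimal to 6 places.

√[4·2!2!1!/6! · 1!3!1!2!0!3!] = √(8/5)
  +(−1)^1/∏(1,1,2,0,0,1)! = -1/2  (running -1/2)
⟨..|..⟩ = √(8/5)·(-1/2) = -0.632456

-0.632456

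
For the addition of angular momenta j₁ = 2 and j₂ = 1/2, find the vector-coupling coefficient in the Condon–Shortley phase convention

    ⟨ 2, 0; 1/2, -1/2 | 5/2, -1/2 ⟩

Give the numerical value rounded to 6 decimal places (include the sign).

triangle: 0!×4!×1!/6! = 24/720
(j±m)!: 2!×2!×0!×1!×2!×3! = 48
prefactor² = (2J+1)×Δ×N² = 48/5
  k=0: +1/(0!×0!×2!×0!×2!×1!) = 1/4
Σ = 1/4  ⇒  CG² = 48/5×1/4² = 3/5
CG = +√(3/5) = +0.774597

+√(3/5) ≈ +0.774597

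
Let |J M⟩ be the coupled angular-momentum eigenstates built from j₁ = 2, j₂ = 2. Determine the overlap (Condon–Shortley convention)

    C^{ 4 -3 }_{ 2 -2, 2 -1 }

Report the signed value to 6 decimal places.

triangle: 0!×4!×4!/9! = 576/362880
(j±m)!: 0!×4!×1!×3!×1!×7! = 725760
prefactor² = (2J+1)×Δ×N² = 10368
  k=0: +1/(0!×0!×4!×1!×0!×3!) = 1/144
Σ = 1/144  ⇒  CG² = 10368×1/144² = 1/2
CG = +√(1/2) = +0.707107

+√(1/2) = +0.707107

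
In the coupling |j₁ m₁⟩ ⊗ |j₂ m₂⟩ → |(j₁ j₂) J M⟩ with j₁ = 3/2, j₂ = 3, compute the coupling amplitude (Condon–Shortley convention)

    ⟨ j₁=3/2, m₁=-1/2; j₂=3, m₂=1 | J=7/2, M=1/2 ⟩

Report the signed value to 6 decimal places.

-0.534522

√[8·1!2!5!/9! · 1!2!4!2!4!3!] = √(512/7)
  +(−1)^0/∏(0,1,2,4,0,1)! = 1/48  (running 1/48)
  +(−1)^1/∏(1,0,1,3,1,2)! = -1/12  (running -1/16)
⟨..|..⟩ = √(512/7)·(-1/16) = -0.534522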